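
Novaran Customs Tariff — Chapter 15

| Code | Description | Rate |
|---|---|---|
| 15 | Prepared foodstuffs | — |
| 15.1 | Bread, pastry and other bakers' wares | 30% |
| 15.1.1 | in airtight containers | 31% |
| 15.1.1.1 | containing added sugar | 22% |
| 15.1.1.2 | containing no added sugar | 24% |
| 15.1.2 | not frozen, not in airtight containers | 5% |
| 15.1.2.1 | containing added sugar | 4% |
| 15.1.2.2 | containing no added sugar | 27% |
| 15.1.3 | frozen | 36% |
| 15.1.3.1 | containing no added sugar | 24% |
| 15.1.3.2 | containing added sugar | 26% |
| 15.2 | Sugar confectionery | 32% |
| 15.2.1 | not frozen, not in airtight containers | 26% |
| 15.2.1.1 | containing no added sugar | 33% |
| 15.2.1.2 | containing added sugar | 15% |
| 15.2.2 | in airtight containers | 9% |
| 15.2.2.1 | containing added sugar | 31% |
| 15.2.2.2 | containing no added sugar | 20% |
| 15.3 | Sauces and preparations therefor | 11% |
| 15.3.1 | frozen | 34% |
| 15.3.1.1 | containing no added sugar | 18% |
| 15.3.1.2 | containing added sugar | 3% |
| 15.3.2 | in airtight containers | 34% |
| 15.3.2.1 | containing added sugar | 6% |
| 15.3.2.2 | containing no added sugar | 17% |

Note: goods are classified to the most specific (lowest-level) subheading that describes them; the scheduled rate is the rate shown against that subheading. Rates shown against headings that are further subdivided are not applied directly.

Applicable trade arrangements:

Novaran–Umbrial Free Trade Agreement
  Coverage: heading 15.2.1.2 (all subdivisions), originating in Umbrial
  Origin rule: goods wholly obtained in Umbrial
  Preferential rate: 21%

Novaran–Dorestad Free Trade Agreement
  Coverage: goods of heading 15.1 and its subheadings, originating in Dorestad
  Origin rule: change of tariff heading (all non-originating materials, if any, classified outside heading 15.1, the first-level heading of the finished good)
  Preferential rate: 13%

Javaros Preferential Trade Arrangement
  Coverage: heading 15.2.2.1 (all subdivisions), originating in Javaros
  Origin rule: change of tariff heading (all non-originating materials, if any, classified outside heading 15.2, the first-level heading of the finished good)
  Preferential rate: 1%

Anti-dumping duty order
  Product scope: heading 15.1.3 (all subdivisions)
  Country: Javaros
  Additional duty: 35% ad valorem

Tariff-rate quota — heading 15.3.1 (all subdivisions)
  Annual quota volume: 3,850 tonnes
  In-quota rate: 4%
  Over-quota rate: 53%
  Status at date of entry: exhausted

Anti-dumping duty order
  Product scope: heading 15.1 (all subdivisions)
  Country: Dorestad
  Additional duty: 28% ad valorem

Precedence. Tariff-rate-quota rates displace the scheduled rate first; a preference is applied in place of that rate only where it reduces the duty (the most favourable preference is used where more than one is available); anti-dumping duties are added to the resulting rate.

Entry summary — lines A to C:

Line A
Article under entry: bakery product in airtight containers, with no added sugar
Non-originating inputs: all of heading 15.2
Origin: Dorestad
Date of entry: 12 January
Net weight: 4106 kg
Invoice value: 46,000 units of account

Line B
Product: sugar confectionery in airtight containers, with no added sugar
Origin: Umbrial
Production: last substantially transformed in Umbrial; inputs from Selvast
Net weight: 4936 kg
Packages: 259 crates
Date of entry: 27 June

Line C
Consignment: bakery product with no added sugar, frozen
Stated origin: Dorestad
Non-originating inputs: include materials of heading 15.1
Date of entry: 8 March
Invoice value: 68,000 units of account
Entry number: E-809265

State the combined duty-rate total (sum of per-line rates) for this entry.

Line A: bakery product → 15.1; in airtight containers → 15.1.1; with no added sugar → 15.1.1.2. Scheduled 24%. Dorestad agreement on 15.1: CTH met → 13% available; preferential 13%; anti-dumping (Dorestad, 15.1): +28%; total 13% + 28% = 41%. → 41%.
Line B: sugar confectionery → 15.2; in airtight containers → 15.2.2; with no added sugar → 15.2.2.2. Scheduled 20%. Umbrial agreement on 15.2.1.2: 15.2.2.2 not covered. → 20%.
Line C: bakery product → 15.1; frozen → 15.1.3; with no added sugar → 15.1.3.1. Scheduled 24%. Dorestad agreement on 15.1: CTH not met; anti-dumping (Dorestad, 15.1): +28%; total 24% + 28% = 52%. → 52%.
Sum: 41% + 20% + 52% = 113%.

113%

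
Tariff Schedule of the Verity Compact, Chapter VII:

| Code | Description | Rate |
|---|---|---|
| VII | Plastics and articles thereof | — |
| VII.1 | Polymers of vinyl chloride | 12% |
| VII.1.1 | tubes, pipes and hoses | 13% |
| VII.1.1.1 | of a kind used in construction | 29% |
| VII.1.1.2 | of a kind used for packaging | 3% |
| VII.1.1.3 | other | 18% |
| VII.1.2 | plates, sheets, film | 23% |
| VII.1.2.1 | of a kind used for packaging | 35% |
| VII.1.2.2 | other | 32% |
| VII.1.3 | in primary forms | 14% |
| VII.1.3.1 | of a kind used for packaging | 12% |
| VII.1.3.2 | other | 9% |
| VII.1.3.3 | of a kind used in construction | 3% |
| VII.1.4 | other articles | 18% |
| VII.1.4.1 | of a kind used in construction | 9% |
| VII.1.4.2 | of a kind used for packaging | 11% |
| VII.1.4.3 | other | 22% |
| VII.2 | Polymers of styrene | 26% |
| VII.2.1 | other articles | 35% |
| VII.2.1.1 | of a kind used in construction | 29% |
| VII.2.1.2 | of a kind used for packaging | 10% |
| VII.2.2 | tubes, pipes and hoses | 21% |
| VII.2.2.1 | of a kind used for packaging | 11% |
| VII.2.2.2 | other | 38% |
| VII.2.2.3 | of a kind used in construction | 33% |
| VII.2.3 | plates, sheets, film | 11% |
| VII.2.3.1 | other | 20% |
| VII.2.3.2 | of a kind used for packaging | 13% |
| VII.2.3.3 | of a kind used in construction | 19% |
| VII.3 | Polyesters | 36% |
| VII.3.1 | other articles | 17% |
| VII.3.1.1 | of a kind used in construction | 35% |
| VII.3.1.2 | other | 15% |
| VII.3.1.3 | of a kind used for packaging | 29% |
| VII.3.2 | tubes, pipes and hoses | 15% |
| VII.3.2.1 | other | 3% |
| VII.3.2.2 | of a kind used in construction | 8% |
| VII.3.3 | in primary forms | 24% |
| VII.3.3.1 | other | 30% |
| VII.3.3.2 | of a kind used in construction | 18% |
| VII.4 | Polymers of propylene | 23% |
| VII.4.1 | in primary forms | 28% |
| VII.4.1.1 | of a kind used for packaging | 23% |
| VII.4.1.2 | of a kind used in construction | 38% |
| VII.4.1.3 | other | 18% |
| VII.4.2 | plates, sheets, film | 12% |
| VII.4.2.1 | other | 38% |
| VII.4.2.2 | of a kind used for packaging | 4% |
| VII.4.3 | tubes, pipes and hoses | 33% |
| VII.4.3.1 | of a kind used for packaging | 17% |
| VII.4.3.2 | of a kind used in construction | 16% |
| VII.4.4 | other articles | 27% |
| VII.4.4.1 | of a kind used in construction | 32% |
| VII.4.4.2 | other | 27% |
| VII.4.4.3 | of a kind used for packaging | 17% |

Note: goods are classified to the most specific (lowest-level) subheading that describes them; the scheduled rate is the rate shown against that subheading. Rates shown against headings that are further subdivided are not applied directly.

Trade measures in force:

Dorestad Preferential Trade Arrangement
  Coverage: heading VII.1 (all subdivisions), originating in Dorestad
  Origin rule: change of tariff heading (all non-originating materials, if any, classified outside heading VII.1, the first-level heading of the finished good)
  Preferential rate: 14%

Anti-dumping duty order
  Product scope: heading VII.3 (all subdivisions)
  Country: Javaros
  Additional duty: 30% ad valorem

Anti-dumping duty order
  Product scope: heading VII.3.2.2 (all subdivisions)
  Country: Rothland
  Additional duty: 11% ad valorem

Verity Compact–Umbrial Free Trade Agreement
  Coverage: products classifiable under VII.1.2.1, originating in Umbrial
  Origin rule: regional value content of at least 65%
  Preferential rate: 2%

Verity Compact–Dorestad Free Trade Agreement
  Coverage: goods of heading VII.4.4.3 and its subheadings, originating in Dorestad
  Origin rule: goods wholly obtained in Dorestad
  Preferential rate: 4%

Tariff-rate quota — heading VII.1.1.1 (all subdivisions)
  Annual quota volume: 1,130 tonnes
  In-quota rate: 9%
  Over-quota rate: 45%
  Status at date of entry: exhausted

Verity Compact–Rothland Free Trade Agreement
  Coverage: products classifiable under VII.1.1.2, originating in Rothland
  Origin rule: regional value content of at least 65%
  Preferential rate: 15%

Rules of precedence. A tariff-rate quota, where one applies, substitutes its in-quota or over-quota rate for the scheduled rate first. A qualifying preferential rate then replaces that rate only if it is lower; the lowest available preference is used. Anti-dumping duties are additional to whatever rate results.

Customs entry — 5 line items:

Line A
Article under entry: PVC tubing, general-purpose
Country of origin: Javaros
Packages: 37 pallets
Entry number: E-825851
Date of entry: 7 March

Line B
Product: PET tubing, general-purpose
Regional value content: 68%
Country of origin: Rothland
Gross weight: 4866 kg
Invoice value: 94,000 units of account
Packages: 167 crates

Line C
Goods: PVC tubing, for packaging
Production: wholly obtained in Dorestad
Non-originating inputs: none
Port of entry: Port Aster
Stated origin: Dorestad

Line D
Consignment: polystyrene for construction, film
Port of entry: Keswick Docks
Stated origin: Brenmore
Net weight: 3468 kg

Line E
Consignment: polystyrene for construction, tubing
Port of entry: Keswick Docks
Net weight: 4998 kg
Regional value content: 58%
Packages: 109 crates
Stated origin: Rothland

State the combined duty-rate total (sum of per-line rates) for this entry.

76%

Line A: PVC → VII.1; tubing → VII.1.1; general-purpose → VII.1.1.3. Scheduled 18%. No special measure applies. → 18%.
Line B: PET → VII.3; tubing → VII.3.2; general-purpose → VII.3.2.1. Scheduled 3%. Rothland agreement on VII.1.1.2: VII.3.2.1 not covered. → 3%.
Line C: PVC → VII.1; tubing → VII.1.1; for packaging → VII.1.1.2. Scheduled 3%. Dorestad agreement on VII.1: CTH met → 14% available; Dorestad agreement on VII.4.4.3: VII.1.1.2 not covered; preference 14% not lower than 3% → no reduction. → 3%.
Line D: polystyrene → VII.2; film → VII.2.3; for construction → VII.2.3.3. Scheduled 19%. No special measure applies. → 19%.
Line E: polystyrene → VII.2; tubing → VII.2.2; for construction → VII.2.2.3. Scheduled 33%. Rothland agreement on VII.1.1.2: VII.2.2.3 not covered. → 33%.
Sum: 18% + 3% + 3% + 19% + 33% = 76%.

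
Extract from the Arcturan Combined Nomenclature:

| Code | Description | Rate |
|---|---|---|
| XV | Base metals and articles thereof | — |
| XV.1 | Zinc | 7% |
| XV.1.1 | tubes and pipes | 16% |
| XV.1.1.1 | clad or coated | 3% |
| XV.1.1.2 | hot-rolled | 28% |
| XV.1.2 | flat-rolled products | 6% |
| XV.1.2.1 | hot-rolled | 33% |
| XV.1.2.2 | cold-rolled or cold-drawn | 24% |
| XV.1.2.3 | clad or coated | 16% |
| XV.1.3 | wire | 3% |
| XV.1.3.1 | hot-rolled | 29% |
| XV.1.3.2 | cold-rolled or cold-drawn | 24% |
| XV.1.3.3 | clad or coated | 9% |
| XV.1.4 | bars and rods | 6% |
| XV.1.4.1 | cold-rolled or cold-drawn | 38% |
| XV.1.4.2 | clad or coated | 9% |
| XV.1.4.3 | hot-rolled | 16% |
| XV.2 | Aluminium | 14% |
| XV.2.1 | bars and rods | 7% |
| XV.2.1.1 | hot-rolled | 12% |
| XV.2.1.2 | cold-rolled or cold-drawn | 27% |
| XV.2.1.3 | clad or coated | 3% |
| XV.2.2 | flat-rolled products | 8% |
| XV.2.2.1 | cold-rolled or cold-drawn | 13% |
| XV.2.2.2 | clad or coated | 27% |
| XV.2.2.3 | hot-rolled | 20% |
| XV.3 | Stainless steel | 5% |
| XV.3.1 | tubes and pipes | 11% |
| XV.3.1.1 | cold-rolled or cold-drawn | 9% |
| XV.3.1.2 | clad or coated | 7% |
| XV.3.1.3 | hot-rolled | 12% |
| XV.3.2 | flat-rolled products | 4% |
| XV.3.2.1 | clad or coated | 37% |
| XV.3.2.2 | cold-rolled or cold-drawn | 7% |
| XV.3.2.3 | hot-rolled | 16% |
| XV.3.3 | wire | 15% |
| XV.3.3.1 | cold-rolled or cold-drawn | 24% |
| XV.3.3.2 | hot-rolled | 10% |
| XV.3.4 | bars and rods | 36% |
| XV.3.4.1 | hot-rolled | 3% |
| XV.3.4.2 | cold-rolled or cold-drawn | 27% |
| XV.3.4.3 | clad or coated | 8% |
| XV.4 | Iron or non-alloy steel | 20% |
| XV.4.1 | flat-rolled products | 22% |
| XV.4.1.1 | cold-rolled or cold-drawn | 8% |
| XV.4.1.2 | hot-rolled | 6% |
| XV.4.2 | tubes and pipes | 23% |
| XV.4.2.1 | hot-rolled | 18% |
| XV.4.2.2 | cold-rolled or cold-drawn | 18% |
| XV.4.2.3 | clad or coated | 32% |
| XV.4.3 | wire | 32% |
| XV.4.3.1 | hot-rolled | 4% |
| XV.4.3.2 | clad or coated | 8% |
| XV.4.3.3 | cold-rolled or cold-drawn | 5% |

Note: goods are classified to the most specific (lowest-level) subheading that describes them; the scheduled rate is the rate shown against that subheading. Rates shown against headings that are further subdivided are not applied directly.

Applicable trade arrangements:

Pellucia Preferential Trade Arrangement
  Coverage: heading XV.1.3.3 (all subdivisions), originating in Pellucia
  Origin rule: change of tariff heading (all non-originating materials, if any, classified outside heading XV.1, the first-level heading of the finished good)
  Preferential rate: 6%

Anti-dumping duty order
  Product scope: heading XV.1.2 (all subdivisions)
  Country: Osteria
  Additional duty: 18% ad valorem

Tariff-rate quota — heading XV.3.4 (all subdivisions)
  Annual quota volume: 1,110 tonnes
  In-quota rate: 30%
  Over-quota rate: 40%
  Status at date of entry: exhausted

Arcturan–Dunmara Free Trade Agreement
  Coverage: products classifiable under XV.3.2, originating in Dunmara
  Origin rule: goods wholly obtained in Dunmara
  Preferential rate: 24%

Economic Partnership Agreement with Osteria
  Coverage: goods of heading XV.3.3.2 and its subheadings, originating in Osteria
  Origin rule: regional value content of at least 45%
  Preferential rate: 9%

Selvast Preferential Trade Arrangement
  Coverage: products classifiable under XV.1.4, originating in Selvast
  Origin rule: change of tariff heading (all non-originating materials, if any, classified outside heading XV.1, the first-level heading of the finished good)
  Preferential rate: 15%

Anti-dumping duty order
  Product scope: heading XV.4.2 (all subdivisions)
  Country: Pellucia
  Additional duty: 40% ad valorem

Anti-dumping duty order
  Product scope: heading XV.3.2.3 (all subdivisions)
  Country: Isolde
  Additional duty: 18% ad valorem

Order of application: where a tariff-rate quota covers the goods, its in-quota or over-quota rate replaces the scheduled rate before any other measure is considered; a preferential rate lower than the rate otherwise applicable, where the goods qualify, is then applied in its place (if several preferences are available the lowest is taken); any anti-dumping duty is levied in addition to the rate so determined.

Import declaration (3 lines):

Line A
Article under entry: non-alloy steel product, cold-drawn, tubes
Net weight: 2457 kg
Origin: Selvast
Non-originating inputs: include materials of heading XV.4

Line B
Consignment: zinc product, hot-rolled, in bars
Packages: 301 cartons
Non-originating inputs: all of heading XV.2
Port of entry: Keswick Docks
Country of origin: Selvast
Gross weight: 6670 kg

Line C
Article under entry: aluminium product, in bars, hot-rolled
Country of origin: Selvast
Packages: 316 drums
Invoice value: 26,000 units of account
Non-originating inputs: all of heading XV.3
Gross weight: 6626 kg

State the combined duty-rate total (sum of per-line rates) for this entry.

Line A: non-alloy steel → XV.4; tubes → XV.4.2; cold-drawn → XV.4.2.2. Scheduled 18%. Selvast agreement on XV.1.4: XV.4.2.2 not covered. → 18%.
Line B: zinc → XV.1; in bars → XV.1.4; hot-rolled → XV.1.4.3. Scheduled 16%. Selvast agreement on XV.1.4: CTH met → 15% available; preferential 15%. → 15%.
Line C: aluminium → XV.2; in bars → XV.2.1; hot-rolled → XV.2.1.1. Scheduled 12%. Selvast agreement on XV.1.4: XV.2.1.1 not covered. → 12%.
Sum: 18% + 15% + 12% = 45%.

45%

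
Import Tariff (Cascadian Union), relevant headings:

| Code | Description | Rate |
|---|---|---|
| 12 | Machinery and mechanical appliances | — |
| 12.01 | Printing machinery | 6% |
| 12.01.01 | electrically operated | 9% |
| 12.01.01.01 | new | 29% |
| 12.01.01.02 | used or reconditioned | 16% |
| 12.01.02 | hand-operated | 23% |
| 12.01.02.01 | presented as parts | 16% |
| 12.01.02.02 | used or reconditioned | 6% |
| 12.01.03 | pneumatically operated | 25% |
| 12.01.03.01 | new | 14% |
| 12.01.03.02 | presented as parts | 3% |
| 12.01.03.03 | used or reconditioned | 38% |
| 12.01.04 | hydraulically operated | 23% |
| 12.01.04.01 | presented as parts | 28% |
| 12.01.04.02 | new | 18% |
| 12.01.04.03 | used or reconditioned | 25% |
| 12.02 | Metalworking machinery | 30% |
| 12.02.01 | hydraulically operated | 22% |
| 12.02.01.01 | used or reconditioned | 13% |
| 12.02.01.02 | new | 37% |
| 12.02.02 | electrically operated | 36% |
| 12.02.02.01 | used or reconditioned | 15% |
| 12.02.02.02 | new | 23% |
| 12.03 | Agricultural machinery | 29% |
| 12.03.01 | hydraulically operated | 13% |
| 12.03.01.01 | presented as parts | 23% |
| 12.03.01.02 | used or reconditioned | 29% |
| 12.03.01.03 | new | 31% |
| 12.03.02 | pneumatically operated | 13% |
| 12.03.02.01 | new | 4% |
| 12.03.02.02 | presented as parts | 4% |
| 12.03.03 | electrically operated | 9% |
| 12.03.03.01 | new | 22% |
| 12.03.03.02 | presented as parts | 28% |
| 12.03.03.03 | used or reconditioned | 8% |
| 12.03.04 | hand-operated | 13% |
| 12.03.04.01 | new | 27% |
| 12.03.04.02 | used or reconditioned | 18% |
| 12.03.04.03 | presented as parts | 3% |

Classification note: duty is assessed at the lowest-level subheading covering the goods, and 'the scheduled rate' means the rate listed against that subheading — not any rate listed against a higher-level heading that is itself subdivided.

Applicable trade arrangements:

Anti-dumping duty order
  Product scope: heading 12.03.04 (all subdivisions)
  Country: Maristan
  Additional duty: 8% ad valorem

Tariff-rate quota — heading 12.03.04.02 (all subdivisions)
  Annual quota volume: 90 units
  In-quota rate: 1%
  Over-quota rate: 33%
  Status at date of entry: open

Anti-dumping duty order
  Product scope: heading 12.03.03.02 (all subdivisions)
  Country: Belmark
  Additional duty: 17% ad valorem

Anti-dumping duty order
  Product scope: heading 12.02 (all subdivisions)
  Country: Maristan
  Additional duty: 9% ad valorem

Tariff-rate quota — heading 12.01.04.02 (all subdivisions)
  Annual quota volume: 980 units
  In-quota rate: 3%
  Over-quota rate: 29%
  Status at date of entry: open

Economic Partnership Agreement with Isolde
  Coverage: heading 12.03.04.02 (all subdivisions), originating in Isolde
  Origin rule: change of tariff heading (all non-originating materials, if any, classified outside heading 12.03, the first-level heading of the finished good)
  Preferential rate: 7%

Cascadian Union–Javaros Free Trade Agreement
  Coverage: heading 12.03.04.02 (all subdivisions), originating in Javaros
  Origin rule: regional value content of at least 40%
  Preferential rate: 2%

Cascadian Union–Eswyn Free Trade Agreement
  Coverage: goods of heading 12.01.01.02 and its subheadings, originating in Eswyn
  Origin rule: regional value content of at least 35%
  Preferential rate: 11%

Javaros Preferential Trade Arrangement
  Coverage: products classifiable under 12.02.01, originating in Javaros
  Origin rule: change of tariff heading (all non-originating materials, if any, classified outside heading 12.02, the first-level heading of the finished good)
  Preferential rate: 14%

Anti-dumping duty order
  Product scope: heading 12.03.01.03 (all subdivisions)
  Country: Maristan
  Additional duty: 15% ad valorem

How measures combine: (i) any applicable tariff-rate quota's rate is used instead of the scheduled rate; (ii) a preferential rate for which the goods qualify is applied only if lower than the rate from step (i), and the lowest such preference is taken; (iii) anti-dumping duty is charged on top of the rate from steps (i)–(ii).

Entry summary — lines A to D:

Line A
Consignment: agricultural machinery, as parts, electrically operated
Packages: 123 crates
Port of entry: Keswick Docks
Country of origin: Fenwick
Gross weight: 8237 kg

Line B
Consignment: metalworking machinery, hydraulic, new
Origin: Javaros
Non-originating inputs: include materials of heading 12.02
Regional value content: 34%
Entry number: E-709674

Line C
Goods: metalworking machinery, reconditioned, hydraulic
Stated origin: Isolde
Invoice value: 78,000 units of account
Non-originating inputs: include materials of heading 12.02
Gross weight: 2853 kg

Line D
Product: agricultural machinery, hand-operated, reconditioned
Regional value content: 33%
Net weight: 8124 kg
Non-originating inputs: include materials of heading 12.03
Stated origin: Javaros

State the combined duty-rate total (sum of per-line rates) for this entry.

79%

Line A: agricultural → 12.03; electrically operated → 12.03.03; as parts → 12.03.03.02. Scheduled 28%. No special measure applies. → 28%.
Line B: metalworking → 12.02; hydraulic → 12.02.01; new → 12.02.01.02. Scheduled 37%. Javaros agreement on 12.03.04.02: 12.02.01.02 not covered; Javaros agreement on 12.02.01: CTH not met. → 37%.
Line C: metalworking → 12.02; hydraulic → 12.02.01; reconditioned → 12.02.01.01. Scheduled 13%. Isolde agreement on 12.03.04.02: 12.02.01.01 not covered. → 13%.
Line D: agricultural → 12.03; hand-operated → 12.03.04; reconditioned → 12.03.04.02. Scheduled 18%. quota on 12.03.04.02 open → in-quota 1%; Javaros agreement on 12.03.04.02: RVC < 40%; Javaros agreement on 12.02.01: 12.03.04.02 not covered. → 1%.
Sum: 28% + 37% + 13% + 1% = 79%.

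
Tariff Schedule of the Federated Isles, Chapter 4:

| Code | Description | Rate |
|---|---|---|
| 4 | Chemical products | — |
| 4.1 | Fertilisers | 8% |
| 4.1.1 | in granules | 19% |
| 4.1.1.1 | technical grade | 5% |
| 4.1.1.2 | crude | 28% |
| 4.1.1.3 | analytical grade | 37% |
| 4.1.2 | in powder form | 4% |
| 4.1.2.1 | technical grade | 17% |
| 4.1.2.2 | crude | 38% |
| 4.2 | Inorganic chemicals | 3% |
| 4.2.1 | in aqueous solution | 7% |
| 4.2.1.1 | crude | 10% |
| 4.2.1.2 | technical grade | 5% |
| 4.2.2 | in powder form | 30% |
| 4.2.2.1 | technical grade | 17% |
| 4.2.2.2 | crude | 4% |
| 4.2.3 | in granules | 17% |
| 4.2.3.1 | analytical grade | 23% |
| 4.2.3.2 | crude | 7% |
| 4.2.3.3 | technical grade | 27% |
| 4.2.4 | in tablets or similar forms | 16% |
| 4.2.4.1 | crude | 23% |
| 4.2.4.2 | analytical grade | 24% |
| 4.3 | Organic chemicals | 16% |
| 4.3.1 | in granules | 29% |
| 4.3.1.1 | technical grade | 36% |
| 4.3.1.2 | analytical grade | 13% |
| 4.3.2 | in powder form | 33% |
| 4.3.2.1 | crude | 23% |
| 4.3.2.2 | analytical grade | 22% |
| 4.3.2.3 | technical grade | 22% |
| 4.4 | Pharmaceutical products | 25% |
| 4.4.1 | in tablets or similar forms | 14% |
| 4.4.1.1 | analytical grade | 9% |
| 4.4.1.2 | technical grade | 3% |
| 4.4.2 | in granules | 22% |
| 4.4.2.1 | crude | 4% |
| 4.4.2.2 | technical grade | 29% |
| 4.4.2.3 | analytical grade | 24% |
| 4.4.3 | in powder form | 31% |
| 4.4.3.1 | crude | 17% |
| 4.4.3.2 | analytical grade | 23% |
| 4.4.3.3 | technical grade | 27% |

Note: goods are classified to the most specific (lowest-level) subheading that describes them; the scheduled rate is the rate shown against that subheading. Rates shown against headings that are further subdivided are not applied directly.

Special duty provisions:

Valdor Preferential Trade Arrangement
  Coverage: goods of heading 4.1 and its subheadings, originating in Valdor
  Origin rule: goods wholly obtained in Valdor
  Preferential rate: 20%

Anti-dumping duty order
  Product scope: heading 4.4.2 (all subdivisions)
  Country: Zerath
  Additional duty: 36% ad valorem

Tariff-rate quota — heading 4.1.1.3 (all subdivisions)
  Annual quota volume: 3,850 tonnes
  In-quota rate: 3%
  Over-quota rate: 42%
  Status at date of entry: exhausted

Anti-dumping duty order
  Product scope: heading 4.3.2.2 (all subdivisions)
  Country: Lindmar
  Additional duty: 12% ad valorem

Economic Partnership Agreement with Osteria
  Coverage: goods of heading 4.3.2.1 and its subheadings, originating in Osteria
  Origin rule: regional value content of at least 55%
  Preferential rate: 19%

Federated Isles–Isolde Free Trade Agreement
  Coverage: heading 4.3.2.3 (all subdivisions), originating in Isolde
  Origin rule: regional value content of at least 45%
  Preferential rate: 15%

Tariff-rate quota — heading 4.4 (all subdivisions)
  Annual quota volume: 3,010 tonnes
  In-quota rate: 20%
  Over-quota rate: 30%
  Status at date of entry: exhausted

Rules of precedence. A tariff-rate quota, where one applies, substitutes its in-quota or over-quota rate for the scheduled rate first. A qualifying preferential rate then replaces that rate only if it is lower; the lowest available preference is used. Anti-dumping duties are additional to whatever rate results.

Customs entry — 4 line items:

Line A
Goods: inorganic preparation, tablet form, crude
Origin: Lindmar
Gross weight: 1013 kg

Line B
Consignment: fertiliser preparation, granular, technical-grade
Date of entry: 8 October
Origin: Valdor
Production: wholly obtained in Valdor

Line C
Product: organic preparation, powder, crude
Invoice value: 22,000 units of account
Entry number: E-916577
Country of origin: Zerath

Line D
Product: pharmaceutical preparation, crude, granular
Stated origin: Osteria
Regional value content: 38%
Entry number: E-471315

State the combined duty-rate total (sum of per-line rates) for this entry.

Line A: inorganic → 4.2; tablet form → 4.2.4; crude → 4.2.4.1. Scheduled 23%. No special measure applies. → 23%.
Line B: fertiliser → 4.1; granular → 4.1.1; technical-grade → 4.1.1.1. Scheduled 5%. Valdor agreement on 4.1: wholly obtained → 20% available; preference 20% not lower than 5% → no reduction. → 5%.
Line C: organic → 4.3; powder → 4.3.2; crude → 4.3.2.1. Scheduled 23%. No special measure applies. → 23%.
Line D: pharmaceutical → 4.4; granular → 4.4.2; crude → 4.4.2.1. Scheduled 4%. quota on 4.4 exhausted → over-quota 30%; Osteria agreement on 4.3.2.1: 4.4.2.1 not covered. → 30%.
Sum: 23% + 5% + 23% + 30% = 81%.

81%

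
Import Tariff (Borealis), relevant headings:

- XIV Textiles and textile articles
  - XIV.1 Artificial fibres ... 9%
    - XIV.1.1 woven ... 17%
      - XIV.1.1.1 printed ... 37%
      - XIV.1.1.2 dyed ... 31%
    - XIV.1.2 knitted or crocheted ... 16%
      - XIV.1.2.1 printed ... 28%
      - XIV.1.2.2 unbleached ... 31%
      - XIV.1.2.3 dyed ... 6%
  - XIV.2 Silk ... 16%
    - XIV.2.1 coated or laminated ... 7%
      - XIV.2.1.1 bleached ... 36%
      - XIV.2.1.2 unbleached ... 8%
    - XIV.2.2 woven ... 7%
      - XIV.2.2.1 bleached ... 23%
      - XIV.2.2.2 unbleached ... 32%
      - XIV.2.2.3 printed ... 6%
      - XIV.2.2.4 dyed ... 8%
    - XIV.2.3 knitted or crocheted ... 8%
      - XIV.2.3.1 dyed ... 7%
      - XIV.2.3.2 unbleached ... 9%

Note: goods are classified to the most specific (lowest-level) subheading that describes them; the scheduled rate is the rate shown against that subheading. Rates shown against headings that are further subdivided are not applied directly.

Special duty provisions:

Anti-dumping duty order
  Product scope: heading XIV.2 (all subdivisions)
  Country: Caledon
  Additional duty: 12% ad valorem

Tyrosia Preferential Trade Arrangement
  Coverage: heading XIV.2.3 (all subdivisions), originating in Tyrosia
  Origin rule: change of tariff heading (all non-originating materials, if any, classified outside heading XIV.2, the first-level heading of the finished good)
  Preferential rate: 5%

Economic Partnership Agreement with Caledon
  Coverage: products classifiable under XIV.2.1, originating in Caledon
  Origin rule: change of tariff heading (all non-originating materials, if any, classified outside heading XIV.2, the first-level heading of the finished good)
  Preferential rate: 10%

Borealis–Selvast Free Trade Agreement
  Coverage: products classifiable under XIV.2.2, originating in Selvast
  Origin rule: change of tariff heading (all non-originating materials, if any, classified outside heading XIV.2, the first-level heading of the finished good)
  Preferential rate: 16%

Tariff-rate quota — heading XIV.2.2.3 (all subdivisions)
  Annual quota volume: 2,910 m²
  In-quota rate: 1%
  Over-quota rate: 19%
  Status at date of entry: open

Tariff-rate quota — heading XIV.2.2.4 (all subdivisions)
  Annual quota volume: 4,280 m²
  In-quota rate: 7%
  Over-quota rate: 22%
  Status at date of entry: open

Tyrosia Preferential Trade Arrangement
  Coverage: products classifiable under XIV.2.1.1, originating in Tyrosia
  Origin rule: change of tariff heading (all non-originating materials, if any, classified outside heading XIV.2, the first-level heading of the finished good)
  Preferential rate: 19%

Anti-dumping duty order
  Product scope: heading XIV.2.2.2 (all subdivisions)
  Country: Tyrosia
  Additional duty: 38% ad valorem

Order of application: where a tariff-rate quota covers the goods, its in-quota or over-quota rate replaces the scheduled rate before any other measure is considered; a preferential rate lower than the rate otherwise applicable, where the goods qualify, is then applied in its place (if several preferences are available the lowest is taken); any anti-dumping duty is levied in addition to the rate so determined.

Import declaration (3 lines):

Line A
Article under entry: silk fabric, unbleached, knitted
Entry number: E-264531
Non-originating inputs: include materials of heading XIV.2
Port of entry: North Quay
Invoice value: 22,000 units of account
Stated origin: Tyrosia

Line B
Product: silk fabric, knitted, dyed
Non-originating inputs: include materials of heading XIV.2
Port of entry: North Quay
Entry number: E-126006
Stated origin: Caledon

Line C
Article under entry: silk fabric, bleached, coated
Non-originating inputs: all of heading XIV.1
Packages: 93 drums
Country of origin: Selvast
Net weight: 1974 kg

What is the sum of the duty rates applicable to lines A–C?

Line A: silk → XIV.2; knitted → XIV.2.3; unbleached → XIV.2.3.2. Scheduled 9%. Tyrosia agreement on XIV.2.3: CTH not met; Tyrosia agreement on XIV.2.1.1: XIV.2.3.2 not covered. → 9%.
Line B: silk → XIV.2; knitted → XIV.2.3; dyed → XIV.2.3.1. Scheduled 7%. Caledon agreement on XIV.2.1: XIV.2.3.1 not covered; anti-dumping (Caledon, XIV.2): +12%; total 7% + 12% = 19%. → 19%.
Line C: silk → XIV.2; coated → XIV.2.1; bleached → XIV.2.1.1. Scheduled 36%. Selvast agreement on XIV.2.2: XIV.2.1.1 not covered. → 36%.
Sum: 9% + 19% + 36% = 64%.

64%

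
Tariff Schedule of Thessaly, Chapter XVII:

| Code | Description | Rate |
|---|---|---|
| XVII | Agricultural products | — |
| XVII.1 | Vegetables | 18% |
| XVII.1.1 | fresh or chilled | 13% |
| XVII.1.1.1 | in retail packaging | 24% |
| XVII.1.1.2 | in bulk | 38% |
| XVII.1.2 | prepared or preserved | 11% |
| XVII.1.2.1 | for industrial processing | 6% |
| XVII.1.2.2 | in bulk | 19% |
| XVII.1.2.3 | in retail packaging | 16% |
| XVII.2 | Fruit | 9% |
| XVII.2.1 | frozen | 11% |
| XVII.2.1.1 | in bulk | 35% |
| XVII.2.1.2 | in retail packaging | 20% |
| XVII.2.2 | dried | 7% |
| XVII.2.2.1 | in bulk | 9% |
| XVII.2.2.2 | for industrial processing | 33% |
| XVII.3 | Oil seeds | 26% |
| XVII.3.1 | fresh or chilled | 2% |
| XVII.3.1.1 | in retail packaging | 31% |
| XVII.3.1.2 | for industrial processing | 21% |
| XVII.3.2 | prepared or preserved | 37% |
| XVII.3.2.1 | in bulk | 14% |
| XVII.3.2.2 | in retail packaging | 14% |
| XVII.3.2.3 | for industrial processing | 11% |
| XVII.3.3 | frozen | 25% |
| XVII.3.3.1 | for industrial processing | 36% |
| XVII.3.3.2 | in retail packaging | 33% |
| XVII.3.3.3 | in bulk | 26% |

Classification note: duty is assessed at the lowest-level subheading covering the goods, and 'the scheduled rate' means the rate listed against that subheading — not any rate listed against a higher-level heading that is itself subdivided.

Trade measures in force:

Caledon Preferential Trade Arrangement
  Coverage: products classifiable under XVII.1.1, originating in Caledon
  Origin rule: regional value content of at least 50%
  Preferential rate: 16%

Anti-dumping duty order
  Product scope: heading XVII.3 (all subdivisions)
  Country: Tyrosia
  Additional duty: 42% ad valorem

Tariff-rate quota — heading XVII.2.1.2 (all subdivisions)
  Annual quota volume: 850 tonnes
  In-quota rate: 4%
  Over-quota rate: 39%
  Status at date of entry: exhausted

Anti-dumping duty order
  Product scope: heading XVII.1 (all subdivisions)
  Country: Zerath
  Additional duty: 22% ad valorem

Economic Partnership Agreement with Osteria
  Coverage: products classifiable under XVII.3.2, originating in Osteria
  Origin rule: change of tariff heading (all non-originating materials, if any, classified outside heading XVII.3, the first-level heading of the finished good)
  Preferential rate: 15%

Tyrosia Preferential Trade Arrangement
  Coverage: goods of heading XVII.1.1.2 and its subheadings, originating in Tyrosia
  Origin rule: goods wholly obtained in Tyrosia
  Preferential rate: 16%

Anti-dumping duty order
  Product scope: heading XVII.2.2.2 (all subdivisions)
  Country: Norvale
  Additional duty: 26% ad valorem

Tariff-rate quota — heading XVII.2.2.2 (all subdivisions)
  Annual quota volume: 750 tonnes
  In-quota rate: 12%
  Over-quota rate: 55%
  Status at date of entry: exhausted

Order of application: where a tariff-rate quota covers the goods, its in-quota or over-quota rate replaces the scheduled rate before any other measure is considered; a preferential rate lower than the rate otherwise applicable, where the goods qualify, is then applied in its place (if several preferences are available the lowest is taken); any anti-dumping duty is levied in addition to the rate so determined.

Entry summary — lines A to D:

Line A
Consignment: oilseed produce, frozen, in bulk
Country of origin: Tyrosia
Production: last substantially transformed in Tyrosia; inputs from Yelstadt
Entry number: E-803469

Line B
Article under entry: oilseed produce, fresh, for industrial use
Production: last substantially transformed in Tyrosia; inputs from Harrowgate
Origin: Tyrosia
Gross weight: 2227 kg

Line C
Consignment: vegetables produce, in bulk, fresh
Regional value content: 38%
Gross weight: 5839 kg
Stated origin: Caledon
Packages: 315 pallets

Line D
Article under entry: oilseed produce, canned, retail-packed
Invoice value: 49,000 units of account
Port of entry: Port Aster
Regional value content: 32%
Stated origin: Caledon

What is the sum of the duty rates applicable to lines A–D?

183%

Line A: oilseed → XVII.3; frozen → XVII.3.3; in bulk → XVII.3.3.3. Scheduled 26%. Tyrosia agreement on XVII.1.1.2: XVII.3.3.3 not covered; anti-dumping (Tyrosia, XVII.3): +42%; total 26% + 42% = 68%. → 68%.
Line B: oilseed → XVII.3; fresh → XVII.3.1; for industrial use → XVII.3.1.2. Scheduled 21%. Tyrosia agreement on XVII.1.1.2: XVII.3.1.2 not covered; anti-dumping (Tyrosia, XVII.3): +42%; total 21% + 42% = 63%. → 63%.
Line C: vegetables → XVII.1; fresh → XVII.1.1; in bulk → XVII.1.1.2. Scheduled 38%. Caledon agreement on XVII.1.1: RVC < 50%. → 38%.
Line D: oilseed → XVII.3; canned → XVII.3.2; retail-packed → XVII.3.2.2. Scheduled 14%. Caledon agreement on XVII.1.1: XVII.3.2.2 not covered. → 14%.
Sum: 68% + 63% + 38% + 14% = 183%.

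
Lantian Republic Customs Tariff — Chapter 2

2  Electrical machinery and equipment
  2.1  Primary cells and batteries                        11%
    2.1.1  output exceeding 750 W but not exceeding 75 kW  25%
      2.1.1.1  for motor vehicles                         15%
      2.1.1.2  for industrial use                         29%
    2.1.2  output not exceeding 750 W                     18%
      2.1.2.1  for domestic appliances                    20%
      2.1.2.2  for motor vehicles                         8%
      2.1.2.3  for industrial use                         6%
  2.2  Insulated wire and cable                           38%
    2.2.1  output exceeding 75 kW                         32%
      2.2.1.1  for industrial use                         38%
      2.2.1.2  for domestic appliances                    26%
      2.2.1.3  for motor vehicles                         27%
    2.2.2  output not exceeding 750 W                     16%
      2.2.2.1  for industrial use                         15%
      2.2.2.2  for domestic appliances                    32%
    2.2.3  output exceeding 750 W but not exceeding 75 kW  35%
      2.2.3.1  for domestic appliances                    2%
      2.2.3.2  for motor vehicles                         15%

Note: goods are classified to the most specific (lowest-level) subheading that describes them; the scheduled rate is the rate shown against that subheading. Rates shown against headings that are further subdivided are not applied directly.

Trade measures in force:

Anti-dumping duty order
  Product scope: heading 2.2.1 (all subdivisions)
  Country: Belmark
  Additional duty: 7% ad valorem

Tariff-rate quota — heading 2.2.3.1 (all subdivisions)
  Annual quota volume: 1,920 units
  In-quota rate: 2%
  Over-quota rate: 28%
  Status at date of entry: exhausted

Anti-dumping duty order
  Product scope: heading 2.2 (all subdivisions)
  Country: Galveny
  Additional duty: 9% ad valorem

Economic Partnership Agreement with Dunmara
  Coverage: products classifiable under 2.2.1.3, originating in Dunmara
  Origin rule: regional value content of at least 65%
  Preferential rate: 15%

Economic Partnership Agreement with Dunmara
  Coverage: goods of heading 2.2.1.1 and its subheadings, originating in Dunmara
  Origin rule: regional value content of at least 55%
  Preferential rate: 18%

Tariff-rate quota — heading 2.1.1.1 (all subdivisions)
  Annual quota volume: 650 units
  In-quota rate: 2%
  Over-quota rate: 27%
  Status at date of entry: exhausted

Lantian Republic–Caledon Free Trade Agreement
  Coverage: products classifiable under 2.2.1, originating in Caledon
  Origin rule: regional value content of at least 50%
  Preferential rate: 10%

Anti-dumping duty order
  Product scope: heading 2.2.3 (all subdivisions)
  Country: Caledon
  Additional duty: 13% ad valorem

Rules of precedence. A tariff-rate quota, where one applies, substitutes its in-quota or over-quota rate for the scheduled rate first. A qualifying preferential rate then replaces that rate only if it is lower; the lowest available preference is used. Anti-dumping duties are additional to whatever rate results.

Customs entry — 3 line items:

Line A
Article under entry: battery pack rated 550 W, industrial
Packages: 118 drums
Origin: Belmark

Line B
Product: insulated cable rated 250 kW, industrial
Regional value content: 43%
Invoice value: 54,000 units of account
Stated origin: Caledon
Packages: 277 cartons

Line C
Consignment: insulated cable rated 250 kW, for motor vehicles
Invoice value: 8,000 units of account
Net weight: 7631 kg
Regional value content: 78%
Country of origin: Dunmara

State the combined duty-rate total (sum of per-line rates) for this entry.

59%

Line A: battery pack → 2.1; rated 550 W → 2.1.2; industrial → 2.1.2.3. Scheduled 6%. No special measure applies. → 6%.
Line B: insulated cable → 2.2; rated 250 kW → 2.2.1; industrial → 2.2.1.1. Scheduled 38%. Caledon agreement on 2.2.1: RVC < 50%. → 38%.
Line C: insulated cable → 2.2; rated 250 kW → 2.2.1; for motor vehicles → 2.2.1.3. Scheduled 27%. Dunmara agreement on 2.2.1.3: RVC ≥ 65% → 15% available; Dunmara agreement on 2.2.1.1: 2.2.1.3 not covered; preferential 15%. → 15%.
Sum: 6% + 38% + 15% = 59%.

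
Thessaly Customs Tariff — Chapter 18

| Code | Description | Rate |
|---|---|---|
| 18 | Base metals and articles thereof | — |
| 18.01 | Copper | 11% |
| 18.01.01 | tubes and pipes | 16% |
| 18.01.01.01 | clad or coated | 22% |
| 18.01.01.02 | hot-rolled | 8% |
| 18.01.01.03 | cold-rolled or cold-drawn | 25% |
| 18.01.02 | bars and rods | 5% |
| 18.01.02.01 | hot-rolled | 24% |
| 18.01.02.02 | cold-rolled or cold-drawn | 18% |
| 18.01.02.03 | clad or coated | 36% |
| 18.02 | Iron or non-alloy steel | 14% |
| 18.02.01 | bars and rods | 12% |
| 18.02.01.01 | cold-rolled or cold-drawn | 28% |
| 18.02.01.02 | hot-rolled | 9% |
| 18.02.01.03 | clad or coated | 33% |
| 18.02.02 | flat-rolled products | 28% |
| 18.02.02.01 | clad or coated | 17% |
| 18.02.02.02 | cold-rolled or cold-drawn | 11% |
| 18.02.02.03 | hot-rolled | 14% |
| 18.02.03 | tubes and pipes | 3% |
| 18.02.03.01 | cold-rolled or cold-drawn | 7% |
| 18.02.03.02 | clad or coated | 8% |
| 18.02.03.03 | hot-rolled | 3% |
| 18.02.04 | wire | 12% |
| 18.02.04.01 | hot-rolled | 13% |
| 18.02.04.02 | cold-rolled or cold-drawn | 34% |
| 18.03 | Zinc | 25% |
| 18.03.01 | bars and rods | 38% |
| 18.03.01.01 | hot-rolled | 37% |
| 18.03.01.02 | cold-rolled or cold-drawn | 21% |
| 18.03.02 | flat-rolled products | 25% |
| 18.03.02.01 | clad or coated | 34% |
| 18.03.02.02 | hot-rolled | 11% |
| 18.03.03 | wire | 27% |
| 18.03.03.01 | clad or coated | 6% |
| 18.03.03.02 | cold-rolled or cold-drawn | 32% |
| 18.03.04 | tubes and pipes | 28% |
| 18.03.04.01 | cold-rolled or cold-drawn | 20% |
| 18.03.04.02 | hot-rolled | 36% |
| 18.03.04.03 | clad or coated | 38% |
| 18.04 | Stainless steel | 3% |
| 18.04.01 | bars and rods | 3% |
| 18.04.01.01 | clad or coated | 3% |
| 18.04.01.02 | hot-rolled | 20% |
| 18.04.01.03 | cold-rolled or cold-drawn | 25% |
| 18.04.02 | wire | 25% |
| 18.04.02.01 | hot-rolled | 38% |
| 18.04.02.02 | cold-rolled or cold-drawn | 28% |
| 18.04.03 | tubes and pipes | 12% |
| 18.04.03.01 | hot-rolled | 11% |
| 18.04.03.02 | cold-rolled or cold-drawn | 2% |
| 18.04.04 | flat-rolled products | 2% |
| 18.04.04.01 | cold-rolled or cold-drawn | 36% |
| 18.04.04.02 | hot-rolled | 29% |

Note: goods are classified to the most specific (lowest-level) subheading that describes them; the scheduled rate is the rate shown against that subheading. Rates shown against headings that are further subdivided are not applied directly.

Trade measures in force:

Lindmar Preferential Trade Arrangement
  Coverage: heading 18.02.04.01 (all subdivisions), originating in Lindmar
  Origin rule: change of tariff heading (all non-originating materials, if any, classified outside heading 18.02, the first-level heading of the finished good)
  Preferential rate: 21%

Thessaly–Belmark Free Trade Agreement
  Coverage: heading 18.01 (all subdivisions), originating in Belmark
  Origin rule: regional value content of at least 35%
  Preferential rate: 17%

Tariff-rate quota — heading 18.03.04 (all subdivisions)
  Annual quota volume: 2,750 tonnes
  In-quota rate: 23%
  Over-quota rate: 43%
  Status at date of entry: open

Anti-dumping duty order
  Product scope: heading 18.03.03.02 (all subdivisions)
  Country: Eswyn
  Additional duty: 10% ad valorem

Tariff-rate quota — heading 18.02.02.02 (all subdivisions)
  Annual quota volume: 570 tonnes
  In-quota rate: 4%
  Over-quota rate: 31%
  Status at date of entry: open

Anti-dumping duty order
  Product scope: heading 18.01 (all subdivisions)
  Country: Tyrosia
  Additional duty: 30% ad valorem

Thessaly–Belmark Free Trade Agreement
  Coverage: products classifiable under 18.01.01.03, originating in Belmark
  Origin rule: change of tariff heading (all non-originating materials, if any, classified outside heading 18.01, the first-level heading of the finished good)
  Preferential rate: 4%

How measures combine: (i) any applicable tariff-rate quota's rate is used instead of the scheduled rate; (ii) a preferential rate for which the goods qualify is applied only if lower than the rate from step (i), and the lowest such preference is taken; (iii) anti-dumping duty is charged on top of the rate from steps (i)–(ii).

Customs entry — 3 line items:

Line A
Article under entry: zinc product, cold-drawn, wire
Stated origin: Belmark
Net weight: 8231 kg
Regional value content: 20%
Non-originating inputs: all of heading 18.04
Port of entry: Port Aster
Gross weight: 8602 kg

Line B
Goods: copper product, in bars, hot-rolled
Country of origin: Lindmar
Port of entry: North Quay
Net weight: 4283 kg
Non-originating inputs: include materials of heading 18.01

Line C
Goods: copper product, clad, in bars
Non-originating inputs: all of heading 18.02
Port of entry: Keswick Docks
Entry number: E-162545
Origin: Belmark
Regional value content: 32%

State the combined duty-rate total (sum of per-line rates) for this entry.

92%

Line A: zinc → 18.03; wire → 18.03.03; cold-drawn → 18.03.03.02. Scheduled 32%. Belmark agreement on 18.01: 18.03.03.02 not covered; Belmark agreement on 18.01.01.03: 18.03.03.02 not covered. → 32%.
Line B: copper → 18.01; in bars → 18.01.02; hot-rolled → 18.01.02.01. Scheduled 24%. Lindmar agreement on 18.02.04.01: 18.01.02.01 not covered. → 24%.
Line C: copper → 18.01; in bars → 18.01.02; clad → 18.01.02.03. Scheduled 36%. Belmark agreement on 18.01: RVC < 35%; Belmark agreement on 18.01.01.03: 18.01.02.03 not covered. → 36%.
Sum: 32% + 24% + 36% = 92%.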